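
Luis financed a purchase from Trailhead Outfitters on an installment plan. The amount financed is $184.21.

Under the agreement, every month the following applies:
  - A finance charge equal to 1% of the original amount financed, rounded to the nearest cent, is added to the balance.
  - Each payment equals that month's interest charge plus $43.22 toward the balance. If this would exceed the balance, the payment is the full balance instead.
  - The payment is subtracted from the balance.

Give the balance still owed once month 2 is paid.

$97.77

Month 1: $184.21 +$1.84 interest = $186.05; pay $45.06 → $140.99
Month 2: $140.99 +$1.84 interest = $142.83; pay $45.06 → $97.77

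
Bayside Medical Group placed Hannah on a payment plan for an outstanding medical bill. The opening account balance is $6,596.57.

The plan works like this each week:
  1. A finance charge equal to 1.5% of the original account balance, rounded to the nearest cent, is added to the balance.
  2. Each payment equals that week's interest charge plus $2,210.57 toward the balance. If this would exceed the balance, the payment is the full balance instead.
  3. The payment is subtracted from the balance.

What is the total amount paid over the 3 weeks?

Week 1: opening $6,596.57; interest $98.95 → $6,695.52; payment $2,309.52; balance $4,386.00
Week 2: opening $4,386.00; interest $98.95 → $4,484.95; payment $2,309.52; balance $2,175.43
Week 3: opening $2,175.43; interest $98.95 → $2,274.38; payment $2,274.38; balance $0.00
Total paid: $6,893.42

$6,893.42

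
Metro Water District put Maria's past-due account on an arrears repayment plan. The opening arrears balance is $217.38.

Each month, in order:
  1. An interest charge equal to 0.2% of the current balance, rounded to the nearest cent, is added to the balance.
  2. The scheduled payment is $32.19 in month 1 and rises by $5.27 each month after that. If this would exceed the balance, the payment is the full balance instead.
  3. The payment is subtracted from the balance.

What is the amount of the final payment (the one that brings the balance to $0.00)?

$5.17

Month 1: $217.38 +$0.43 interest = $217.81; pay $32.19 → $185.62
Month 2: $185.62 +$0.37 interest = $185.99; pay $37.46 → $148.53
Month 3: $148.53 +$0.30 interest = $148.83; pay $42.73 → $106.10
Month 4: $106.10 +$0.21 interest = $106.31; pay $48.00 → $58.31
Month 5: $58.31 +$0.12 interest = $58.43; pay $53.27 → $5.16
Month 6: $5.16 +$0.01 interest = $5.17; pay $5.17 → $0.00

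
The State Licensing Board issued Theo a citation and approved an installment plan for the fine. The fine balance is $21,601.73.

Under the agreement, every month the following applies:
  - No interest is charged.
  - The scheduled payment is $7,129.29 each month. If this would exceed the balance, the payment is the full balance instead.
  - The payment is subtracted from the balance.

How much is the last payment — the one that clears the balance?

$213.86

# | Opening | Payment | End bal
1 | $21,601.73 | $7,129.29 | $14,472.44
2 | $14,472.44 | $7,129.29 | $7,343.15
3 | $7,343.15 | $7,129.29 | $213.86
4 | $213.86 | $213.86 | $0.00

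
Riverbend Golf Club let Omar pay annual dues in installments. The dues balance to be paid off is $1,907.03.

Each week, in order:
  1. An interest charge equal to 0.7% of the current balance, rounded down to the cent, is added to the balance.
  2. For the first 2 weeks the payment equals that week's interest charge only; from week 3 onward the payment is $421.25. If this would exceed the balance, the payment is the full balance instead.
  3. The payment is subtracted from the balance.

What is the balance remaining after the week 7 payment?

Week 1: $1,907.03 +$13.34 interest = $1,920.37; pay $13.34 → $1,907.03
Week 2: $1,907.03 +$13.34 interest = $1,920.37; pay $13.34 → $1,907.03
Week 3: $1,907.03 +$13.34 interest = $1,920.37; pay $421.25 → $1,499.12
Week 4: $1,499.12 +$10.49 interest = $1,509.61; pay $421.25 → $1,088.36
Week 5: $1,088.36 +$7.61 interest = $1,095.97; pay $421.25 → $674.72
Week 6: $674.72 +$4.72 interest = $679.44; pay $421.25 → $258.19
Week 7: $258.19 +$1.80 interest = $259.99; pay $259.99 → $0.00

$0.00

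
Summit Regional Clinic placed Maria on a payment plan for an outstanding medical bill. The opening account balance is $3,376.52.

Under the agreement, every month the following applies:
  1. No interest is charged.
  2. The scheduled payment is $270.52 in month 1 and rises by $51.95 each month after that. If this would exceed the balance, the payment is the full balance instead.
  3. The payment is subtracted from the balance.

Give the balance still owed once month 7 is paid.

$391.93

# | Opening | Payment | End bal
1 | $3,376.52 | $270.52 | $3,106.00
2 | $3,106.00 | $322.47 | $2,783.53
3 | $2,783.53 | $374.42 | $2,409.11
4 | $2,409.11 | $426.37 | $1,982.74
5 | $1,982.74 | $478.32 | $1,504.42
6 | $1,504.42 | $530.27 | $974.15
7 | $974.15 | $582.22 | $391.93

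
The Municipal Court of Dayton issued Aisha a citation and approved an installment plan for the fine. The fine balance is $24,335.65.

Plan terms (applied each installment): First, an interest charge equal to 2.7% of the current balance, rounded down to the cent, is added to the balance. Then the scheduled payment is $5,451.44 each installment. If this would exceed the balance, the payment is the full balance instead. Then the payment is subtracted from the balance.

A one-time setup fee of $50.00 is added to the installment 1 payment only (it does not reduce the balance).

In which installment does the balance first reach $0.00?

5

Installment 1: opening $24,335.65; interest $657.06 → $24,992.71; payment $5,451.44 (+ $50.00 fee); balance $19,541.27
Installment 2: opening $19,541.27; interest $527.61 → $20,068.88; payment $5,451.44; balance $14,617.44
Installment 3: opening $14,617.44; interest $394.67 → $15,012.11; payment $5,451.44; balance $9,560.67
Installment 4: opening $9,560.67; interest $258.13 → $9,818.80; payment $5,451.44; balance $4,367.36
Installment 5: opening $4,367.36; interest $117.91 → $4,485.27; payment $4,485.27; balance $0.00
Balance reaches $0.00 in installment 5.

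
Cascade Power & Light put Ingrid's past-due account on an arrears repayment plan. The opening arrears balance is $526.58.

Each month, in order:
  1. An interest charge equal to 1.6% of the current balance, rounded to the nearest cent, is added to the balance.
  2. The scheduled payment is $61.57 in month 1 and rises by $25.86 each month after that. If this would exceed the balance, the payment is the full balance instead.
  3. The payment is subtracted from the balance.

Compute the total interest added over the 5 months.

$29.33

Month 1: $526.58 +$8.43 interest = $535.01; pay $61.57 → $473.44
Month 2: $473.44 +$7.58 interest = $481.02; pay $87.43 → $393.59
Month 3: $393.59 +$6.30 interest = $399.89; pay $113.29 → $286.60
Month 4: $286.60 +$4.59 interest = $291.19; pay $139.15 → $152.04
Month 5: $152.04 +$2.43 interest = $154.47; pay $154.47 → $0.00
Total interest: $8.43 + $7.58 + $6.30 + $4.59 + $2.43 = $29.33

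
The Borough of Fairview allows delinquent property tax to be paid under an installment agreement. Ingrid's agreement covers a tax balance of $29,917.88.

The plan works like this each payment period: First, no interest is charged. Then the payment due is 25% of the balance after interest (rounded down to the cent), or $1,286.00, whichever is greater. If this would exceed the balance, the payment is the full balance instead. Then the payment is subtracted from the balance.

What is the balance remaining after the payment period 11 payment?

# | Opening | Payment | End bal
1 | $29,917.88 | $7,479.47 | $22,438.41
2 | $22,438.41 | $5,609.60 | $16,828.81
3 | $16,828.81 | $4,207.20 | $12,621.61
4 | $12,621.61 | $3,155.40 | $9,466.21
5 | $9,466.21 | $2,366.55 | $7,099.66
6 | $7,099.66 | $1,774.91 | $5,324.75
7 | $5,324.75 | $1,331.18 | $3,993.57
8 | $3,993.57 | $1,286.00 | $2,707.57
9 | $2,707.57 | $1,286.00 | $1,421.57
10 | $1,421.57 | $1,286.00 | $135.57
11 | $135.57 | $135.57 | $0.00

$0.00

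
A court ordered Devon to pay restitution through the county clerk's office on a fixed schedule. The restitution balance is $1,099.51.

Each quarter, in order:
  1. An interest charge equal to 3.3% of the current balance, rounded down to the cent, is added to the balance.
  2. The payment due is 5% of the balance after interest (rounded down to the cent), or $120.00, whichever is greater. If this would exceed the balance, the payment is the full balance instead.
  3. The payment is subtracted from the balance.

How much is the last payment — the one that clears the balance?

Quarter 1: opening $1,099.51; interest $36.28 → $1,135.79; payment $120.00; balance $1,015.79
Quarter 2: opening $1,015.79; interest $33.52 → $1,049.31; payment $120.00; balance $929.31
Quarter 3: opening $929.31; interest $30.66 → $959.97; payment $120.00; balance $839.97
Quarter 4: opening $839.97; interest $27.71 → $867.68; payment $120.00; balance $747.68
Quarter 5: opening $747.68; interest $24.67 → $772.35; payment $120.00; balance $652.35
Quarter 6: opening $652.35; interest $21.52 → $673.87; payment $120.00; balance $553.87
Quarter 7: opening $553.87; interest $18.27 → $572.14; payment $120.00; balance $452.14
Quarter 8: opening $452.14; interest $14.92 → $467.06; payment $120.00; balance $347.06
Quarter 9: opening $347.06; interest $11.45 → $358.51; payment $120.00; balance $238.51
Quarter 10: opening $238.51; interest $7.87 → $246.38; payment $120.00; balance $126.38
Quarter 11: opening $126.38; interest $4.17 → $130.55; payment $120.00; balance $10.55
Quarter 12: opening $10.55; interest $0.34 → $10.89; payment $10.89; balance $0.00

$10.89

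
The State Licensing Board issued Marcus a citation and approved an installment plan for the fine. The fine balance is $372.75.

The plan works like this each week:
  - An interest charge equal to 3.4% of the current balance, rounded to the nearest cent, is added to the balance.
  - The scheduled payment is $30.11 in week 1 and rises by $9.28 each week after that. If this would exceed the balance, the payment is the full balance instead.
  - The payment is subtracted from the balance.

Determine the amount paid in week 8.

Week 1: $372.75 +$12.67 interest = $385.42; pay $30.11 → $355.31
Week 2: $355.31 +$12.08 interest = $367.39; pay $39.39 → $328.00
Week 3: $328.00 +$11.15 interest = $339.15; pay $48.67 → $290.48
Week 4: $290.48 +$9.88 interest = $300.36; pay $57.95 → $242.41
Week 5: $242.41 +$8.24 interest = $250.65; pay $67.23 → $183.42
Week 6: $183.42 +$6.24 interest = $189.66; pay $76.51 → $113.15
Week 7: $113.15 +$3.85 interest = $117.00; pay $85.79 → $31.21
Week 8: $31.21 +$1.06 interest = $32.27; pay $32.27 → $0.00

$32.27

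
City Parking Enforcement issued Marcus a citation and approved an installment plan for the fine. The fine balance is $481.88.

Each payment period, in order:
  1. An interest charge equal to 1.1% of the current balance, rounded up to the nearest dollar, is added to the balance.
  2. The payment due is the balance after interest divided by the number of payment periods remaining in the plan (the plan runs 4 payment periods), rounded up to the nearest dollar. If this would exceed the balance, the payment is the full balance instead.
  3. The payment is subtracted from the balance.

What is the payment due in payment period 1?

Payment period 1: opening $481.88; interest $6.00 → $487.88; payment $122.00; balance $365.88

$122.00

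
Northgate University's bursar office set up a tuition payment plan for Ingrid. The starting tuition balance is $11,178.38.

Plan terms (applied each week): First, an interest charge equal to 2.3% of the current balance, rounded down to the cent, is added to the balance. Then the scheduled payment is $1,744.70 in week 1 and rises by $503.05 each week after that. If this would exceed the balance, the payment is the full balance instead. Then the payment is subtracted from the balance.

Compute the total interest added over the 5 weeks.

Week 1: $11,178.38 +$257.10 interest = $11,435.48; pay $1,744.70 → $9,690.78
Week 2: $9,690.78 +$222.88 interest = $9,913.66; pay $2,247.75 → $7,665.91
Week 3: $7,665.91 +$176.31 interest = $7,842.22; pay $2,750.80 → $5,091.42
Week 4: $5,091.42 +$117.10 interest = $5,208.52; pay $3,253.85 → $1,954.67
Week 5: $1,954.67 +$44.95 interest = $1,999.62; pay $1,999.62 → $0.00
Total interest: $257.10 + $222.88 + $176.31 + $117.10 + $44.95 = $818.34

$818.34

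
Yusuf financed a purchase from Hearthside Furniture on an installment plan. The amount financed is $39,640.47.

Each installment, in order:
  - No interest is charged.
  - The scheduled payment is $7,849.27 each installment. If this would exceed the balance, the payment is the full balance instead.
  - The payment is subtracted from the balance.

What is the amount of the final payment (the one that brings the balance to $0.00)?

Installment 1: opening $39,640.47; payment $7,849.27; balance $31,791.20
Installment 2: opening $31,791.20; payment $7,849.27; balance $23,941.93
Installment 3: opening $23,941.93; payment $7,849.27; balance $16,092.66
Installment 4: opening $16,092.66; payment $7,849.27; balance $8,243.39
Installment 5: opening $8,243.39; payment $7,849.27; balance $394.12
Installment 6: opening $394.12; payment $394.12; balance $0.00

$394.12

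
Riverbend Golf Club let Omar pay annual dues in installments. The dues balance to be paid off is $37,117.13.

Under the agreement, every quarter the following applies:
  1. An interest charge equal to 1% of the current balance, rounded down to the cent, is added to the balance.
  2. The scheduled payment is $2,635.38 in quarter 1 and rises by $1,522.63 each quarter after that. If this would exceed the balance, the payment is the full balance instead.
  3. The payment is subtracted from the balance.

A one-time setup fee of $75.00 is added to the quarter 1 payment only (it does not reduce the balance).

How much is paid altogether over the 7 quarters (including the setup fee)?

Quarter 1: opening $37,117.13; interest $371.17 → $37,488.30; payment $2,635.38 (+ $75.00 fee); balance $34,852.92
Quarter 2: opening $34,852.92; interest $348.52 → $35,201.44; payment $4,158.01; balance $31,043.43
Quarter 3: opening $31,043.43; interest $310.43 → $31,353.86; payment $5,680.64; balance $25,673.22
Quarter 4: opening $25,673.22; interest $256.73 → $25,929.95; payment $7,203.27; balance $18,726.68
Quarter 5: opening $18,726.68; interest $187.26 → $18,913.94; payment $8,725.90; balance $10,188.04
Quarter 6: opening $10,188.04; interest $101.88 → $10,289.92; payment $10,248.53; balance $41.39
Quarter 7: opening $41.39; interest $0.41 → $41.80; payment $41.80; balance $0.00
Total paid: $38,768.53

$38,768.53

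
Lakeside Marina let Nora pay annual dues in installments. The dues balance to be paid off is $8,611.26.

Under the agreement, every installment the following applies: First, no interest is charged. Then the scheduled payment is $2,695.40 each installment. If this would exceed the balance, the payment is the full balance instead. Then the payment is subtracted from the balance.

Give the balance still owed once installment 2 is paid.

$3,220.46

Installment 1: opening $8,611.26; payment $2,695.40; balance $5,915.86
Installment 2: opening $5,915.86; payment $2,695.40; balance $3,220.46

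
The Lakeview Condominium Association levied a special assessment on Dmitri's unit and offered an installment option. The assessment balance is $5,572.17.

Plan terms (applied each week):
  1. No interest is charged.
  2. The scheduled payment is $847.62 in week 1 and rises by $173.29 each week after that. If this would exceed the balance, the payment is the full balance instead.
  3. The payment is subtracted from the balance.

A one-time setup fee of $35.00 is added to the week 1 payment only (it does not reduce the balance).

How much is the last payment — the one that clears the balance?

Week 1: opening $5,572.17; payment $847.62 (+ $35.00 fee); balance $4,724.55
Week 2: opening $4,724.55; payment $1,020.91; balance $3,703.64
Week 3: opening $3,703.64; payment $1,194.20; balance $2,509.44
Week 4: opening $2,509.44; payment $1,367.49; balance $1,141.95
Week 5: opening $1,141.95; payment $1,141.95; balance $0.00

$1,141.95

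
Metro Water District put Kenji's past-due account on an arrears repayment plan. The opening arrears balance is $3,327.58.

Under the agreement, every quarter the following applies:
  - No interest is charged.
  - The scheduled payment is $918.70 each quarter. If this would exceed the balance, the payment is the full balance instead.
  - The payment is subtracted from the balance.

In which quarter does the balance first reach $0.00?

# | Opening | Payment | End bal
1 | $3,327.58 | $918.70 | $2,408.88
2 | $2,408.88 | $918.70 | $1,490.18
3 | $1,490.18 | $918.70 | $571.48
4 | $571.48 | $571.48 | $0.00
Balance reaches $0.00 in quarter 4.

4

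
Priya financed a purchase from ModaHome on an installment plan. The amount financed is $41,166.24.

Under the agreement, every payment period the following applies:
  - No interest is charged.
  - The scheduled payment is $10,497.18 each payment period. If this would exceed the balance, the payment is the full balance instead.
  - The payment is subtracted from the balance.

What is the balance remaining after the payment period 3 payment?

Payment period 1: opening $41,166.24; payment $10,497.18; balance $30,669.06
Payment period 2: opening $30,669.06; payment $10,497.18; balance $20,171.88
Payment period 3: opening $20,171.88; payment $10,497.18; balance $9,674.70

$9,674.70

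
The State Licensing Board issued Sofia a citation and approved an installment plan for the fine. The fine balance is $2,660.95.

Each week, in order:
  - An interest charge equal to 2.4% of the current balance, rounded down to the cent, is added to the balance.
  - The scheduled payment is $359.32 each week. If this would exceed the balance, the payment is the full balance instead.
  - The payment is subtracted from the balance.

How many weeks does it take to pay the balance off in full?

9

Week 1: $2,660.95 +$63.86 interest = $2,724.81; pay $359.32 → $2,365.49
Week 2: $2,365.49 +$56.77 interest = $2,422.26; pay $359.32 → $2,062.94
Week 3: $2,062.94 +$49.51 interest = $2,112.45; pay $359.32 → $1,753.13
Week 4: $1,753.13 +$42.07 interest = $1,795.20; pay $359.32 → $1,435.88
Week 5: $1,435.88 +$34.46 interest = $1,470.34; pay $359.32 → $1,111.02
Week 6: $1,111.02 +$26.66 interest = $1,137.68; pay $359.32 → $778.36
Week 7: $778.36 +$18.68 interest = $797.04; pay $359.32 → $437.72
Week 8: $437.72 +$10.50 interest = $448.22; pay $359.32 → $88.90
Week 9: $88.90 +$2.13 interest = $91.03; pay $91.03 → $0.00
Balance reaches $0.00 in week 9.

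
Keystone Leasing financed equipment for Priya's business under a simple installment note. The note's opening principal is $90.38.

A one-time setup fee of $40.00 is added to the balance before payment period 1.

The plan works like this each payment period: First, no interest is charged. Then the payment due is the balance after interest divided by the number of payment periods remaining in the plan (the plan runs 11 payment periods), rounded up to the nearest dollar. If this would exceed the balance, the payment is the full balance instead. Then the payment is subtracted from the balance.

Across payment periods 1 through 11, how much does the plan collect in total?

$130.38

Payment period 1: $130.38 − $12.00 → $118.38
Payment period 2: $118.38 − $12.00 → $106.38
Payment period 3: $106.38 − $12.00 → $94.38
Payment period 4: $94.38 − $12.00 → $82.38
Payment period 5: $82.38 − $12.00 → $70.38
Payment period 6: $70.38 − $12.00 → $58.38
Payment period 7: $58.38 − $12.00 → $46.38
Payment period 8: $46.38 − $12.00 → $34.38
Payment period 9: $34.38 − $12.00 → $22.38
Payment period 10: $22.38 − $12.00 → $10.38
Payment period 11: $10.38 − $10.38 → $0.00
Total paid: $130.38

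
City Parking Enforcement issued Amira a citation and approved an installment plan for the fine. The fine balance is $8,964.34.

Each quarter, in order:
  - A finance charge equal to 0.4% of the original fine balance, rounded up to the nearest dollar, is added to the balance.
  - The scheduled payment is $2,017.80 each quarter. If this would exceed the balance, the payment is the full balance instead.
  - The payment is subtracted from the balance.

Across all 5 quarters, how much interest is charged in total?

Quarter 1: $8,964.34 +$36.00 interest = $9,000.34; pay $2,017.80 → $6,982.54
Quarter 2: $6,982.54 +$36.00 interest = $7,018.54; pay $2,017.80 → $5,000.74
Quarter 3: $5,000.74 +$36.00 interest = $5,036.74; pay $2,017.80 → $3,018.94
Quarter 4: $3,018.94 +$36.00 interest = $3,054.94; pay $2,017.80 → $1,037.14
Quarter 5: $1,037.14 +$36.00 interest = $1,073.14; pay $1,073.14 → $0.00
Total interest: $36.00 + $36.00 + $36.00 + $36.00 + $36.00 = $180.00

$180.00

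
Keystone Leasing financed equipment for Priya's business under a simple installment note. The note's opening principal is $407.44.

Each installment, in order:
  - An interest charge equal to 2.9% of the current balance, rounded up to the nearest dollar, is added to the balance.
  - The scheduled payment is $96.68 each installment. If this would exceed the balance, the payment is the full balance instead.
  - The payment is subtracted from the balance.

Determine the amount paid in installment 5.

# | Opening | Interest | Payment | End bal
1 | $407.44 | $12.00 | $96.68 | $322.76
2 | $322.76 | $10.00 | $96.68 | $236.08
3 | $236.08 | $7.00 | $96.68 | $146.40
4 | $146.40 | $5.00 | $96.68 | $54.72
5 | $54.72 | $2.00 | $56.72 | $0.00

$56.72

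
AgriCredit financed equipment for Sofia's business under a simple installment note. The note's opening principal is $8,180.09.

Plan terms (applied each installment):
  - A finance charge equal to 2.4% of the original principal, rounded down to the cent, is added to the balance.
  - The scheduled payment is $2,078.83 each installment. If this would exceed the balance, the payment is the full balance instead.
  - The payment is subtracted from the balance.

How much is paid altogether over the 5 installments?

$9,161.69

Installment 1: opening $8,180.09; interest $196.32 → $8,376.41; payment $2,078.83; balance $6,297.58
Installment 2: opening $6,297.58; interest $196.32 → $6,493.90; payment $2,078.83; balance $4,415.07
Installment 3: opening $4,415.07; interest $196.32 → $4,611.39; payment $2,078.83; balance $2,532.56
Installment 4: opening $2,532.56; interest $196.32 → $2,728.88; payment $2,078.83; balance $650.05
Installment 5: opening $650.05; interest $196.32 → $846.37; payment $846.37; balance $0.00
Total paid: $9,161.69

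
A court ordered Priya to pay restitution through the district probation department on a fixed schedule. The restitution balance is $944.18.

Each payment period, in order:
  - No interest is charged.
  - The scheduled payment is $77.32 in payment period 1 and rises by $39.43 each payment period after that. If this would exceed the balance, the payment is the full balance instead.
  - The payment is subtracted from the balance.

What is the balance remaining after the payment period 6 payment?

# | Opening | Payment | End bal
1 | $944.18 | $77.32 | $866.86
2 | $866.86 | $116.75 | $750.11
3 | $750.11 | $156.18 | $593.93
4 | $593.93 | $195.61 | $398.32
5 | $398.32 | $235.04 | $163.28
6 | $163.28 | $163.28 | $0.00

$0.00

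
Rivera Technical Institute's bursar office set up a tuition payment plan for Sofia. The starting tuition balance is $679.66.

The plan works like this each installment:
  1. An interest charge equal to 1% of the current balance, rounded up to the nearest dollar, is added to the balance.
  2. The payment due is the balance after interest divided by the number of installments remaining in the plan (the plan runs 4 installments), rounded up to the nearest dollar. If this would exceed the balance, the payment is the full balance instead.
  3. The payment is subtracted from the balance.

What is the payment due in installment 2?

Installment 1: opening $679.66; interest $7.00 → $686.66; payment $172.00; balance $514.66
Installment 2: opening $514.66; interest $6.00 → $520.66; payment $174.00; balance $346.66

$174.00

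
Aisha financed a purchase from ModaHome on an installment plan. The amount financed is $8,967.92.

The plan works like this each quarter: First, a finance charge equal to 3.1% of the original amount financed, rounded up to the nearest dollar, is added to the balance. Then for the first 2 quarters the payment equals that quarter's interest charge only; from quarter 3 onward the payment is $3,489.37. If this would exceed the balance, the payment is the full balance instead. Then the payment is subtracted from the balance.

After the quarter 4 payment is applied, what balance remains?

Quarter 1: $8,967.92 +$279.00 interest = $9,246.92; pay $279.00 → $8,967.92
Quarter 2: $8,967.92 +$279.00 interest = $9,246.92; pay $279.00 → $8,967.92
Quarter 3: $8,967.92 +$279.00 interest = $9,246.92; pay $3,489.37 → $5,757.55
Quarter 4: $5,757.55 +$279.00 interest = $6,036.55; pay $3,489.37 → $2,547.18

$2,547.18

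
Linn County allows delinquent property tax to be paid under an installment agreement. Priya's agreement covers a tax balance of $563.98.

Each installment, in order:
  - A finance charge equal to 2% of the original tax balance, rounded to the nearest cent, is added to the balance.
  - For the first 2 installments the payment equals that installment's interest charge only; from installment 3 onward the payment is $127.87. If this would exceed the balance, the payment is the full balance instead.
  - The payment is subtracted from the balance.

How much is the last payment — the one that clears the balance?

$108.90

Installment 1: opening $563.98; interest $11.28 → $575.26; payment $11.28; balance $563.98
Installment 2: opening $563.98; interest $11.28 → $575.26; payment $11.28; balance $563.98
Installment 3: opening $563.98; interest $11.28 → $575.26; payment $127.87; balance $447.39
Installment 4: opening $447.39; interest $11.28 → $458.67; payment $127.87; balance $330.80
Installment 5: opening $330.80; interest $11.28 → $342.08; payment $127.87; balance $214.21
Installment 6: opening $214.21; interest $11.28 → $225.49; payment $127.87; balance $97.62
Installment 7: opening $97.62; interest $11.28 → $108.90; payment $108.90; balance $0.00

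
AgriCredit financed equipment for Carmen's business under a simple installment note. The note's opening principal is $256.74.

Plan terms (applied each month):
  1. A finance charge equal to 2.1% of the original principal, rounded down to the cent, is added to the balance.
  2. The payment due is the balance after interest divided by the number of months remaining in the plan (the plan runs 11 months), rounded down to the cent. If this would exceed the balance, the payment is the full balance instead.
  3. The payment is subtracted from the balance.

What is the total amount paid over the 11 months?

$316.03

Month 1: opening $256.74; interest $5.39 → $262.13; payment $23.83; balance $238.30
Month 2: opening $238.30; interest $5.39 → $243.69; payment $24.36; balance $219.33
Month 3: opening $219.33; interest $5.39 → $224.72; payment $24.96; balance $199.76
Month 4: opening $199.76; interest $5.39 → $205.15; payment $25.64; balance $179.51
Month 5: opening $179.51; interest $5.39 → $184.90; payment $26.41; balance $158.49
Month 6: opening $158.49; interest $5.39 → $163.88; payment $27.31; balance $136.57
Month 7: opening $136.57; interest $5.39 → $141.96; payment $28.39; balance $113.57
Month 8: opening $113.57; interest $5.39 → $118.96; payment $29.74; balance $89.22
Month 9: opening $89.22; interest $5.39 → $94.61; payment $31.53; balance $63.08
Month 10: opening $63.08; interest $5.39 → $68.47; payment $34.23; balance $34.24
Month 11: opening $34.24; interest $5.39 → $39.63; payment $39.63; balance $0.00
Total paid: $316.03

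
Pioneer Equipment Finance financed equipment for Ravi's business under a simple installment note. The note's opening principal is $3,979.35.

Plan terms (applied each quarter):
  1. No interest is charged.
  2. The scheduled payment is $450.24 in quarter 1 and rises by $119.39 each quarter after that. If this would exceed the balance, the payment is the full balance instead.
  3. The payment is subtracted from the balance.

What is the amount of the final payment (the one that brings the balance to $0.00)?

$534.25

# | Opening | Payment | End bal
1 | $3,979.35 | $450.24 | $3,529.11
2 | $3,529.11 | $569.63 | $2,959.48
3 | $2,959.48 | $689.02 | $2,270.46
4 | $2,270.46 | $808.41 | $1,462.05
5 | $1,462.05 | $927.80 | $534.25
6 | $534.25 | $534.25 | $0.00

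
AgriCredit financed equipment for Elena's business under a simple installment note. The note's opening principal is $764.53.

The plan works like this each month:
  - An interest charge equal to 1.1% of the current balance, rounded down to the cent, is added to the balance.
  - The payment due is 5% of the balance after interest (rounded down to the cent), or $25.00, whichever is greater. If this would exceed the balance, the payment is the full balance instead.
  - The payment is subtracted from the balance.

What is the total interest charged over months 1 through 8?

$58.63

Month 1: $764.53 +$8.40 interest = $772.93; pay $38.64 → $734.29
Month 2: $734.29 +$8.07 interest = $742.36; pay $37.11 → $705.25
Month 3: $705.25 +$7.75 interest = $713.00; pay $35.65 → $677.35
Month 4: $677.35 +$7.45 interest = $684.80; pay $34.24 → $650.56
Month 5: $650.56 +$7.15 interest = $657.71; pay $32.88 → $624.83
Month 6: $624.83 +$6.87 interest = $631.70; pay $31.58 → $600.12
Month 7: $600.12 +$6.60 interest = $606.72; pay $30.33 → $576.39
Month 8: $576.39 +$6.34 interest = $582.73; pay $29.13 → $553.60
Total interest: $8.40 + $8.07 + $7.75 + $7.45 + $7.15 + $6.87 + $6.60 + $6.34 = $58.63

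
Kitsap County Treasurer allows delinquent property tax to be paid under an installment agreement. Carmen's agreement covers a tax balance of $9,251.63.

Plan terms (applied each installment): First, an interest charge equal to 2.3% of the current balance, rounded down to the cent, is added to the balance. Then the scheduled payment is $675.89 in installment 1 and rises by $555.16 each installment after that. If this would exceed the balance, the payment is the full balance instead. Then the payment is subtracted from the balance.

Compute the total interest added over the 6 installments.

$852.12

# | Opening | Interest | Payment | End bal
1 | $9,251.63 | $212.78 | $675.89 | $8,788.52
2 | $8,788.52 | $202.13 | $1,231.05 | $7,759.60
3 | $7,759.60 | $178.47 | $1,786.21 | $6,151.86
4 | $6,151.86 | $141.49 | $2,341.37 | $3,951.98
5 | $3,951.98 | $90.89 | $2,896.53 | $1,146.34
6 | $1,146.34 | $26.36 | $1,172.70 | $0.00
Total interest: $212.78 + $202.13 + $178.47 + $141.49 + $90.89 + $26.36 = $852.12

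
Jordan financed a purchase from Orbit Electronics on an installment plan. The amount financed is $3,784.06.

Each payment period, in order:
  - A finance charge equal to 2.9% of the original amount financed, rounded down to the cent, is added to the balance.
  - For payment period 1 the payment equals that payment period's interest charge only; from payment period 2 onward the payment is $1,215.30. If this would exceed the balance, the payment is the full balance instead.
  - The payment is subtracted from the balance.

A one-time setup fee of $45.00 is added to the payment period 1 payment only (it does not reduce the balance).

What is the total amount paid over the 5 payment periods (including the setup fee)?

Payment period 1: opening $3,784.06; interest $109.73 → $3,893.79; payment $109.73 (+ $45.00 fee); balance $3,784.06
Payment period 2: opening $3,784.06; interest $109.73 → $3,893.79; payment $1,215.30; balance $2,678.49
Payment period 3: opening $2,678.49; interest $109.73 → $2,788.22; payment $1,215.30; balance $1,572.92
Payment period 4: opening $1,572.92; interest $109.73 → $1,682.65; payment $1,215.30; balance $467.35
Payment period 5: opening $467.35; interest $109.73 → $577.08; payment $577.08; balance $0.00
Total paid: $4,377.71

$4,377.71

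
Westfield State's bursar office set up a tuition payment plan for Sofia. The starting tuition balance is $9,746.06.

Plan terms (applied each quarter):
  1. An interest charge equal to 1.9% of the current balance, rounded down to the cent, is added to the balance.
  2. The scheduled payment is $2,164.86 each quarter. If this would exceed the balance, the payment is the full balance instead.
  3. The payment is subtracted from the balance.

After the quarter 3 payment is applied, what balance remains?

# | Opening | Interest | Payment | End bal
1 | $9,746.06 | $185.17 | $2,164.86 | $7,766.37
2 | $7,766.37 | $147.56 | $2,164.86 | $5,749.07
3 | $5,749.07 | $109.23 | $2,164.86 | $3,693.44

$3,693.44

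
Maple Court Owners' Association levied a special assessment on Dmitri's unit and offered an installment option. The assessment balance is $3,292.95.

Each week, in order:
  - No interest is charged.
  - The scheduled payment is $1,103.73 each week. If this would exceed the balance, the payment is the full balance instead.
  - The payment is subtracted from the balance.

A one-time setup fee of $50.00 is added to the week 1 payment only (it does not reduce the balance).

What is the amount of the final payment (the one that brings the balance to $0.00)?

Week 1: opening $3,292.95; payment $1,103.73 (+ $50.00 fee); balance $2,189.22
Week 2: opening $2,189.22; payment $1,103.73; balance $1,085.49
Week 3: opening $1,085.49; payment $1,085.49; balance $0.00

$1,085.49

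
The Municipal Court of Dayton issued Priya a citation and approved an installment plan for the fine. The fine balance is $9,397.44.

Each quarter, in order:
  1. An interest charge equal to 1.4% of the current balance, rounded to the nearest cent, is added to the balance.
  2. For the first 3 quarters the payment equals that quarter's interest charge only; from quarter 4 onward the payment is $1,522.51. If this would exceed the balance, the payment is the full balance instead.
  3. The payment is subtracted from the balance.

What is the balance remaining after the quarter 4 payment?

$8,006.49

Quarter 1: $9,397.44 +$131.56 interest = $9,529.00; pay $131.56 → $9,397.44
Quarter 2: $9,397.44 +$131.56 interest = $9,529.00; pay $131.56 → $9,397.44
Quarter 3: $9,397.44 +$131.56 interest = $9,529.00; pay $131.56 → $9,397.44
Quarter 4: $9,397.44 +$131.56 interest = $9,529.00; pay $1,522.51 → $8,006.49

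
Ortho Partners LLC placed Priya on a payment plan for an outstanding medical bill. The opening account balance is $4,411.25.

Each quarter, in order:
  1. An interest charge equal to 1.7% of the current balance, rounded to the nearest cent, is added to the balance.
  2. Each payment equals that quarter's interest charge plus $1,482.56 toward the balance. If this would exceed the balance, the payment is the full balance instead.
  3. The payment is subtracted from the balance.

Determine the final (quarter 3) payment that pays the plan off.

$1,470.71

Quarter 1: $4,411.25 +$74.99 interest = $4,486.24; pay $1,557.55 → $2,928.69
Quarter 2: $2,928.69 +$49.79 interest = $2,978.48; pay $1,532.35 → $1,446.13
Quarter 3: $1,446.13 +$24.58 interest = $1,470.71; pay $1,470.71 → $0.00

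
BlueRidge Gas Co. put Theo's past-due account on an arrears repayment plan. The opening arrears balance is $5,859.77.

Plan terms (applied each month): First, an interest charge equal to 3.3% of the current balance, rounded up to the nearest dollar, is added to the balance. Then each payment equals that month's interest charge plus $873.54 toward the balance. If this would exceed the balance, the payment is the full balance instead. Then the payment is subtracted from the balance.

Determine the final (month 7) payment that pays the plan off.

$639.53

Month 1: $5,859.77 +$194.00 interest = $6,053.77; pay $1,067.54 → $4,986.23
Month 2: $4,986.23 +$165.00 interest = $5,151.23; pay $1,038.54 → $4,112.69
Month 3: $4,112.69 +$136.00 interest = $4,248.69; pay $1,009.54 → $3,239.15
Month 4: $3,239.15 +$107.00 interest = $3,346.15; pay $980.54 → $2,365.61
Month 5: $2,365.61 +$79.00 interest = $2,444.61; pay $952.54 → $1,492.07
Month 6: $1,492.07 +$50.00 interest = $1,542.07; pay $923.54 → $618.53
Month 7: $618.53 +$21.00 interest = $639.53; pay $639.53 → $0.00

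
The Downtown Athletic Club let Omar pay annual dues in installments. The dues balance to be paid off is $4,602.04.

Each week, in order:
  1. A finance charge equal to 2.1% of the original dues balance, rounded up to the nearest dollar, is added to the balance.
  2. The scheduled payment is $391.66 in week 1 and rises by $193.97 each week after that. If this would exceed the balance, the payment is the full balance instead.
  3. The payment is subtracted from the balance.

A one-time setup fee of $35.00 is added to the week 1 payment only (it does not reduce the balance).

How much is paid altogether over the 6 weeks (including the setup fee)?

$5,219.04

Week 1: $4,602.04 +$97.00 interest = $4,699.04; pay $391.66 (+ $35.00 fee) → $4,307.38
Week 2: $4,307.38 +$97.00 interest = $4,404.38; pay $585.63 → $3,818.75
Week 3: $3,818.75 +$97.00 interest = $3,915.75; pay $779.60 → $3,136.15
Week 4: $3,136.15 +$97.00 interest = $3,233.15; pay $973.57 → $2,259.58
Week 5: $2,259.58 +$97.00 interest = $2,356.58; pay $1,167.54 → $1,189.04
Week 6: $1,189.04 +$97.00 interest = $1,286.04; pay $1,286.04 → $0.00
Total paid: $5,219.04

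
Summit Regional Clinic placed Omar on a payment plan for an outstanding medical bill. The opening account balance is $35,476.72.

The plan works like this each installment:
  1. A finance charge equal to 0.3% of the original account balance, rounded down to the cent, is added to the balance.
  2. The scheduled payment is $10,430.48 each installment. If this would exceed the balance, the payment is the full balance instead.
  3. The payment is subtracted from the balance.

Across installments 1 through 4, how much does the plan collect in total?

Installment 1: opening $35,476.72; interest $106.43 → $35,583.15; payment $10,430.48; balance $25,152.67
Installment 2: opening $25,152.67; interest $106.43 → $25,259.10; payment $10,430.48; balance $14,828.62
Installment 3: opening $14,828.62; interest $106.43 → $14,935.05; payment $10,430.48; balance $4,504.57
Installment 4: opening $4,504.57; interest $106.43 → $4,611.00; payment $4,611.00; balance $0.00
Total paid: $35,902.44

$35,902.44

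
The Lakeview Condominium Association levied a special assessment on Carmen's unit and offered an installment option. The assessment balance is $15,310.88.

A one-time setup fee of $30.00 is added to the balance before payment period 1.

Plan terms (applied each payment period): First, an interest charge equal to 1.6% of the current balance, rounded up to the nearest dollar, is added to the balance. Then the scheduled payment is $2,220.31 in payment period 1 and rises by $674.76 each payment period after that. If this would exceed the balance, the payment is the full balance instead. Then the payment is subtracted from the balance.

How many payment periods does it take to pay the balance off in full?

5

Payment period 1: opening $15,340.88; interest $246.00 → $15,586.88; payment $2,220.31; balance $13,366.57
Payment period 2: opening $13,366.57; interest $214.00 → $13,580.57; payment $2,895.07; balance $10,685.50
Payment period 3: opening $10,685.50; interest $171.00 → $10,856.50; payment $3,569.83; balance $7,286.67
Payment period 4: opening $7,286.67; interest $117.00 → $7,403.67; payment $4,244.59; balance $3,159.08
Payment period 5: opening $3,159.08; interest $51.00 → $3,210.08; payment $3,210.08; balance $0.00
Balance reaches $0.00 in payment period 5.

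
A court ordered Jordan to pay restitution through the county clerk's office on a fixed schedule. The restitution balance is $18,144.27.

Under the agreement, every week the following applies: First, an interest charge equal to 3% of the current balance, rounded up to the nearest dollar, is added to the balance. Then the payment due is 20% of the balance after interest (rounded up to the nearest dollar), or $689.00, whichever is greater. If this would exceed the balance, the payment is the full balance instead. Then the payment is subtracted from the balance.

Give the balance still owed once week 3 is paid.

$10,151.27

# | Opening | Interest | Payment | End bal
1 | $18,144.27 | $545.00 | $3,738.00 | $14,951.27
2 | $14,951.27 | $449.00 | $3,081.00 | $12,319.27
3 | $12,319.27 | $370.00 | $2,538.00 | $10,151.27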